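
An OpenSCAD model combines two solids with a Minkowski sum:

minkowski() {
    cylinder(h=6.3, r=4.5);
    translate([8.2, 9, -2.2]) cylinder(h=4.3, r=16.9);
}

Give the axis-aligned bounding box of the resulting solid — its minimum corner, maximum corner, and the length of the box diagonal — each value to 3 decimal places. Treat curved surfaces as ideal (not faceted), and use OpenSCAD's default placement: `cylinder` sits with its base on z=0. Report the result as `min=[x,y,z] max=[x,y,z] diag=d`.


A = translate([8.2, 9, -2.2]) cylinder(h=4.3, r=16.9) → bbox [-8.7,-7.9,-2.2] .. [25.1,25.9,2.1]
B = cylinder(h=6.3, r=4.5) → bbox [-4.5,-4.5,0] .. [4.5,4.5,6.3]
lo = A.lo+B.lo = [-8.7-4.5, -7.9-4.5, -2.2+0] = [-13.200,-12.400,-2.200]
hi = A.hi+B.hi = [25.1+4.5, 25.9+4.5, 2.1+6.3] = [29.600,30.400,8.400]
diag = √(42.8²+42.8²+10.6²) = √3776.04 = 61.449

min=[-13.200,-12.400,-2.200] max=[29.600,30.400,8.400] diag=61.449


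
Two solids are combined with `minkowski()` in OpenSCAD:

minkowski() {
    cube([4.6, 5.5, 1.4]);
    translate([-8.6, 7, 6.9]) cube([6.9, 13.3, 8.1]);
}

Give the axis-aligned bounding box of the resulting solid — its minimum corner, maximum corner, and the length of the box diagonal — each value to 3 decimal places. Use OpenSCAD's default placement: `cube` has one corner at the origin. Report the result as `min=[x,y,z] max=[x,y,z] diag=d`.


min=[-8.600,7.000,6.900] max=[2.900,25.800,16.400] diag=23.999

A = translate([-8.6, 7, 6.9]) cube([6.9, 13.3, 8.1]) → bbox [-8.6,7,6.9] .. [-1.7,20.3,15]
B = cube([4.6, 5.5, 1.4]) → bbox [0,0,0] .. [4.6,5.5,1.4]
lo = A.lo+B.lo = [-8.6+0, 7+0, 6.9+0] = [-8.600,7.000,6.900]
hi = A.hi+B.hi = [-1.7+4.6, 20.3+5.5, 15+1.4] = [2.900,25.800,16.400]
diag = √(11.5²+18.8²+9.5²) = √575.94 = 23.999


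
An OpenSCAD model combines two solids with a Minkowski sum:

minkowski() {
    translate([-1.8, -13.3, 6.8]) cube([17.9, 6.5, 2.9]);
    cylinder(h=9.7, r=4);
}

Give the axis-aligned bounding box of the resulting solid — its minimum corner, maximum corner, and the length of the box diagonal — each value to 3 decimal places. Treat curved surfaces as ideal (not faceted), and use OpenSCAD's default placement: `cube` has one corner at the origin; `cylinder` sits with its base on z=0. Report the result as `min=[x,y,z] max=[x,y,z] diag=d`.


A = translate([-1.8, -13.3, 6.8]) cube([17.9, 6.5, 2.9]) → bbox [-1.8,-13.3,6.8] .. [16.1,-6.8,9.7]
B = cylinder(h=9.7, r=4) → bbox [-4,-4,0] .. [4,4,9.7]
lo = A.lo+B.lo = [-1.8-4, -13.3-4, 6.8+0] = [-5.800,-17.300,6.800]
hi = A.hi+B.hi = [16.1+4, -6.8+4, 9.7+9.7] = [20.100,-2.800,19.400]
diag = √(25.9²+14.5²+12.6²) = √1039.82 = 32.246

min=[-5.800,-17.300,6.800] max=[20.100,-2.800,19.400] diag=32.246


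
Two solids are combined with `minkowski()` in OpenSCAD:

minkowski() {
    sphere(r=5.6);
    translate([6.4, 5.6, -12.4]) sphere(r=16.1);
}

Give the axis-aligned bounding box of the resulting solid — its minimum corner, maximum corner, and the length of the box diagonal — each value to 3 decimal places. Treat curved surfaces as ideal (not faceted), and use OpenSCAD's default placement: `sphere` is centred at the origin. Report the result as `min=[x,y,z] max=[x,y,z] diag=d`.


min=[-15.300,-16.100,-34.100] max=[28.100,27.300,9.300] diag=75.171

A = translate([6.4, 5.6, -12.4]) sphere(r=16.1) → bbox [-9.7,-10.5,-28.5] .. [22.5,21.7,3.7]
B = sphere(r=5.6) → bbox [-5.6,-5.6,-5.6] .. [5.6,5.6,5.6]
lo = A.lo+B.lo = [-9.7-5.6, -10.5-5.6, -28.5-5.6] = [-15.300,-16.100,-34.100]
hi = A.hi+B.hi = [22.5+5.6, 21.7+5.6, 3.7+5.6] = [28.100,27.300,9.300]
diag = √(43.4²+43.4²+43.4²) = √5650.68 = 75.171


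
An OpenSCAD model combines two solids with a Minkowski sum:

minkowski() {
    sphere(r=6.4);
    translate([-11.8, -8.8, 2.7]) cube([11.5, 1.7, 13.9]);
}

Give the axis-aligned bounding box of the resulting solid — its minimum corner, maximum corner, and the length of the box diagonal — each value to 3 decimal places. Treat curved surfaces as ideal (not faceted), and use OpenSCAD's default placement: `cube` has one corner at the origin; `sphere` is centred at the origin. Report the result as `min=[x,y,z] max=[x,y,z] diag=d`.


min=[-18.200,-15.200,-3.700] max=[6.100,-0.700,23.000] diag=38.905

A = translate([-11.8, -8.8, 2.7]) cube([11.5, 1.7, 13.9]) → bbox [-11.8,-8.8,2.7] .. [-0.3,-7.1,16.6]
B = sphere(r=6.4) → bbox [-6.4,-6.4,-6.4] .. [6.4,6.4,6.4]
lo = A.lo+B.lo = [-11.8-6.4, -8.8-6.4, 2.7-6.4] = [-18.200,-15.200,-3.700]
hi = A.hi+B.hi = [-0.3+6.4, -7.1+6.4, 16.6+6.4] = [6.100,-0.700,23.000]
diag = √(24.3²+14.5²+26.7²) = √1513.63 = 38.905


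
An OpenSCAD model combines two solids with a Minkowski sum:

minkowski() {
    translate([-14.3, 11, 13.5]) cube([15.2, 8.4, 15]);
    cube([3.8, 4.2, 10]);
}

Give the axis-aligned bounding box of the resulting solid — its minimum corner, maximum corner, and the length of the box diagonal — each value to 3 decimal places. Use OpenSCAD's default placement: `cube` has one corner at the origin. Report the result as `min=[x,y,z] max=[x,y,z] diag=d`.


min=[-14.300,11.000,13.500] max=[4.700,23.600,38.500] diag=33.834

A = translate([-14.3, 11, 13.5]) cube([15.2, 8.4, 15]) → bbox [-14.3,11,13.5] .. [0.9,19.4,28.5]
B = cube([3.8, 4.2, 10]) → bbox [0,0,0] .. [3.8,4.2,10]
lo = A.lo+B.lo = [-14.3+0, 11+0, 13.5+0] = [-14.300,11.000,13.500]
hi = A.hi+B.hi = [0.9+3.8, 19.4+4.2, 28.5+10] = [4.700,23.600,38.500]
diag = √(19²+12.6²+25²) = √1144.76 = 33.834


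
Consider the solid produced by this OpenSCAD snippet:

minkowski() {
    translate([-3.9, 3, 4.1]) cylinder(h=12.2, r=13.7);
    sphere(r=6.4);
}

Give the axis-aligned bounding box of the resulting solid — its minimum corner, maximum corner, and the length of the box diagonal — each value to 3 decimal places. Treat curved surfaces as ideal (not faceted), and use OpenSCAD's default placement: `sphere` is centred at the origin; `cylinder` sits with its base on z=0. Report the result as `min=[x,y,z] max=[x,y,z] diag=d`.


A = translate([-3.9, 3, 4.1]) cylinder(h=12.2, r=13.7) → bbox [-17.6,-10.7,4.1] .. [9.8,16.7,16.3]
B = sphere(r=6.4) → bbox [-6.4,-6.4,-6.4] .. [6.4,6.4,6.4]
lo = A.lo+B.lo = [-17.6-6.4, -10.7-6.4, 4.1-6.4] = [-24.000,-17.100,-2.300]
hi = A.hi+B.hi = [9.8+6.4, 16.7+6.4, 16.3+6.4] = [16.200,23.100,22.700]
diag = √(40.2²+40.2²+25²) = √3857.08 = 62.105

min=[-24.000,-17.100,-2.300] max=[16.200,23.100,22.700] diag=62.105


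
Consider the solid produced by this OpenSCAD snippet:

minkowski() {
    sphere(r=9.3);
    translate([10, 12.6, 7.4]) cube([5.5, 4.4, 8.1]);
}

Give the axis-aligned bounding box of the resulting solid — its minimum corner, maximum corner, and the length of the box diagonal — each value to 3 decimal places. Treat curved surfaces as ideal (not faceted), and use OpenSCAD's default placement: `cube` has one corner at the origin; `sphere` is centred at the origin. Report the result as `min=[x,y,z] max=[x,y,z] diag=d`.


min=[0.700,3.300,-1.900] max=[24.800,26.300,24.800] diag=42.693

A = translate([10, 12.6, 7.4]) cube([5.5, 4.4, 8.1]) → bbox [10,12.6,7.4] .. [15.5,17,15.5]
B = sphere(r=9.3) → bbox [-9.3,-9.3,-9.3] .. [9.3,9.3,9.3]
lo = A.lo+B.lo = [10-9.3, 12.6-9.3, 7.4-9.3] = [0.700,3.300,-1.900]
hi = A.hi+B.hi = [15.5+9.3, 17+9.3, 15.5+9.3] = [24.800,26.300,24.800]
diag = √(24.1²+23²+26.7²) = √1822.7 = 42.693


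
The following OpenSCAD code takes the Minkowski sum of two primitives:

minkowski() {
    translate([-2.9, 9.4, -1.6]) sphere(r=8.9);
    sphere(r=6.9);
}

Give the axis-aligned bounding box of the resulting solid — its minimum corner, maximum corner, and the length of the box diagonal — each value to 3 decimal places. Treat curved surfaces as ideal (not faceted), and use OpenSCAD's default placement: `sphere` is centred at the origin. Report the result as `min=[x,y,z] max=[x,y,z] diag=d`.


A = translate([-2.9, 9.4, -1.6]) sphere(r=8.9) → bbox [-11.8,0.5,-10.5] .. [6,18.3,7.3]
B = sphere(r=6.9) → bbox [-6.9,-6.9,-6.9] .. [6.9,6.9,6.9]
lo = A.lo+B.lo = [-11.8-6.9, 0.5-6.9, -10.5-6.9] = [-18.700,-6.400,-17.400]
hi = A.hi+B.hi = [6+6.9, 18.3+6.9, 7.3+6.9] = [12.900,25.200,14.200]
diag = √(31.6²+31.6²+31.6²) = √2995.68 = 54.733

min=[-18.700,-6.400,-17.400] max=[12.900,25.200,14.200] diag=54.733


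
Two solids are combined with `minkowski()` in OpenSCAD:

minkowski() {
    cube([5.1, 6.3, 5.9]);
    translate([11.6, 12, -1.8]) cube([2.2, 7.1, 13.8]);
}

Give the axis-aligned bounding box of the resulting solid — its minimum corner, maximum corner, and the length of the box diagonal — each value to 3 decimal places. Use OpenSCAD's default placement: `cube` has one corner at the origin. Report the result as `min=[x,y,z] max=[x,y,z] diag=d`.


min=[11.600,12.000,-1.800] max=[18.900,25.400,17.900] diag=24.919

A = translate([11.6, 12, -1.8]) cube([2.2, 7.1, 13.8]) → bbox [11.6,12,-1.8] .. [13.8,19.1,12]
B = cube([5.1, 6.3, 5.9]) → bbox [0,0,0] .. [5.1,6.3,5.9]
lo = A.lo+B.lo = [11.6+0, 12+0, -1.8+0] = [11.600,12.000,-1.800]
hi = A.hi+B.hi = [13.8+5.1, 19.1+6.3, 12+5.9] = [18.900,25.400,17.900]
diag = √(7.3²+13.4²+19.7²) = √620.94 = 24.919


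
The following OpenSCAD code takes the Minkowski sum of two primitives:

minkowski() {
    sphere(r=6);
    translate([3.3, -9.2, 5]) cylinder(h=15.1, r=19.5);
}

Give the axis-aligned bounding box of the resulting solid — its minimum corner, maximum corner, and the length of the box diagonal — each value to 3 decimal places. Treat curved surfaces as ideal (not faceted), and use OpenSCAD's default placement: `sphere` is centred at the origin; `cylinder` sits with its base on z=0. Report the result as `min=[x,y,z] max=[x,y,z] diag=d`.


min=[-22.200,-34.700,-1.000] max=[28.800,16.300,26.100] diag=77.048

A = translate([3.3, -9.2, 5]) cylinder(h=15.1, r=19.5) → bbox [-16.2,-28.7,5] .. [22.8,10.3,20.1]
B = sphere(r=6) → bbox [-6,-6,-6] .. [6,6,6]
lo = A.lo+B.lo = [-16.2-6, -28.7-6, 5-6] = [-22.200,-34.700,-1.000]
hi = A.hi+B.hi = [22.8+6, 10.3+6, 20.1+6] = [28.800,16.300,26.100]
diag = √(51²+51²+27.1²) = √5936.41 = 77.048


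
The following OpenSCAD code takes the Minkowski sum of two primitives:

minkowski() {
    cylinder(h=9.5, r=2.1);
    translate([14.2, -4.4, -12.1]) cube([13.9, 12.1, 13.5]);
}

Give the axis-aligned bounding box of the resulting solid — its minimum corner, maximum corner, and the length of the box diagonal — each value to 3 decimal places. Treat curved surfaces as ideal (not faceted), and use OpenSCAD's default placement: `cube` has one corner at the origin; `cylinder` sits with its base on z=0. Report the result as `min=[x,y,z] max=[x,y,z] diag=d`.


min=[12.100,-6.500,-12.100] max=[30.200,9.800,10.900] diag=33.501

A = translate([14.2, -4.4, -12.1]) cube([13.9, 12.1, 13.5]) → bbox [14.2,-4.4,-12.1] .. [28.1,7.7,1.4]
B = cylinder(h=9.5, r=2.1) → bbox [-2.1,-2.1,0] .. [2.1,2.1,9.5]
lo = A.lo+B.lo = [14.2-2.1, -4.4-2.1, -12.1+0] = [12.100,-6.500,-12.100]
hi = A.hi+B.hi = [28.1+2.1, 7.7+2.1, 1.4+9.5] = [30.200,9.800,10.900]
diag = √(18.1²+16.3²+23²) = √1122.3 = 33.501


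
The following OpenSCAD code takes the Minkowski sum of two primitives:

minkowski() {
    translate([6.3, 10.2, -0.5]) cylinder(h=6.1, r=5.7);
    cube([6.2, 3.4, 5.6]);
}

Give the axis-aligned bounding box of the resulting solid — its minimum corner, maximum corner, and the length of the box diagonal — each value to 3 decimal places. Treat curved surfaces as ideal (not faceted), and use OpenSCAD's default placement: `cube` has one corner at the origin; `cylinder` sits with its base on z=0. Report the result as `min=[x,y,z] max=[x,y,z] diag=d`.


A = translate([6.3, 10.2, -0.5]) cylinder(h=6.1, r=5.7) → bbox [0.6,4.5,-0.5] .. [12,15.9,5.6]
B = cube([6.2, 3.4, 5.6]) → bbox [0,0,0] .. [6.2,3.4,5.6]
lo = A.lo+B.lo = [0.6+0, 4.5+0, -0.5+0] = [0.600,4.500,-0.500]
hi = A.hi+B.hi = [12+6.2, 15.9+3.4, 5.6+5.6] = [18.200,19.300,11.200]
diag = √(17.6²+14.8²+11.7²) = √665.69 = 25.801

min=[0.600,4.500,-0.500] max=[18.200,19.300,11.200] diag=25.801


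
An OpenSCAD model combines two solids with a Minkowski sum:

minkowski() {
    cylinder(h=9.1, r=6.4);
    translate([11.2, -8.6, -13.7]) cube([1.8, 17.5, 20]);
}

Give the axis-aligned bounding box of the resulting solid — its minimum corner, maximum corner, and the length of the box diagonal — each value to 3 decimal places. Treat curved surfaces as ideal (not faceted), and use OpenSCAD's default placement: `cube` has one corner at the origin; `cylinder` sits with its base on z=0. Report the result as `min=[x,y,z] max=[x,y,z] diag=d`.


A = translate([11.2, -8.6, -13.7]) cube([1.8, 17.5, 20]) → bbox [11.2,-8.6,-13.7] .. [13,8.9,6.3]
B = cylinder(h=9.1, r=6.4) → bbox [-6.4,-6.4,0] .. [6.4,6.4,9.1]
lo = A.lo+B.lo = [11.2-6.4, -8.6-6.4, -13.7+0] = [4.800,-15.000,-13.700]
hi = A.hi+B.hi = [13+6.4, 8.9+6.4, 6.3+9.1] = [19.400,15.300,15.400]
diag = √(14.6²+30.3²+29.1²) = √1978.06 = 44.475

min=[4.800,-15.000,-13.700] max=[19.400,15.300,15.400] diag=44.475


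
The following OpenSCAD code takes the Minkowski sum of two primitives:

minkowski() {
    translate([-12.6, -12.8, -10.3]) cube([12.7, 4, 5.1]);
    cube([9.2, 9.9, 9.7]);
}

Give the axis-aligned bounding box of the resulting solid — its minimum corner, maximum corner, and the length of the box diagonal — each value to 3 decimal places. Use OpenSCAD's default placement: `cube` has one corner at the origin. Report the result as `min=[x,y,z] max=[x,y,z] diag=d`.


A = translate([-12.6, -12.8, -10.3]) cube([12.7, 4, 5.1]) → bbox [-12.6,-12.8,-10.3] .. [0.1,-8.8,-5.2]
B = cube([9.2, 9.9, 9.7]) → bbox [0,0,0] .. [9.2,9.9,9.7]
lo = A.lo+B.lo = [-12.6+0, -12.8+0, -10.3+0] = [-12.600,-12.800,-10.300]
hi = A.hi+B.hi = [0.1+9.2, -8.8+9.9, -5.2+9.7] = [9.300,1.100,4.500]
diag = √(21.9²+13.9²+14.8²) = √891.86 = 29.864

min=[-12.600,-12.800,-10.300] max=[9.300,1.100,4.500] diag=29.864


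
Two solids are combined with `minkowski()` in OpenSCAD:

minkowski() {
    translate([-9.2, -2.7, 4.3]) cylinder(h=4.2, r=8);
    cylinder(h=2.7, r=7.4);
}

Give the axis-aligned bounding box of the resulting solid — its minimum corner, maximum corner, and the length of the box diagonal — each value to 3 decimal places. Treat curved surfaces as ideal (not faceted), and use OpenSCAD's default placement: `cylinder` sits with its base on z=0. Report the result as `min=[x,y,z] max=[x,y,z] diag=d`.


A = translate([-9.2, -2.7, 4.3]) cylinder(h=4.2, r=8) → bbox [-17.2,-10.7,4.3] .. [-1.2,5.3,8.5]
B = cylinder(h=2.7, r=7.4) → bbox [-7.4,-7.4,0] .. [7.4,7.4,2.7]
lo = A.lo+B.lo = [-17.2-7.4, -10.7-7.4, 4.3+0] = [-24.600,-18.100,4.300]
hi = A.hi+B.hi = [-1.2+7.4, 5.3+7.4, 8.5+2.7] = [6.200,12.700,11.200]
diag = √(30.8²+30.8²+6.9²) = √1944.89 = 44.101

min=[-24.600,-18.100,4.300] max=[6.200,12.700,11.200] diag=44.101


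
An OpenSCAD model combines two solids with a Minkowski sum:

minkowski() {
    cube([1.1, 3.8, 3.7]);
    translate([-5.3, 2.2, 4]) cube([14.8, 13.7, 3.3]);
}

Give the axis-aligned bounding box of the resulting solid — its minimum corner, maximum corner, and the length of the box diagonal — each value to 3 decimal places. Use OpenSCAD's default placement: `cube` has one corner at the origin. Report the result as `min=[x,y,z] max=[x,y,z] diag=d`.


min=[-5.300,2.200,4.000] max=[10.600,19.700,11.000] diag=24.659

A = translate([-5.3, 2.2, 4]) cube([14.8, 13.7, 3.3]) → bbox [-5.3,2.2,4] .. [9.5,15.9,7.3]
B = cube([1.1, 3.8, 3.7]) → bbox [0,0,0] .. [1.1,3.8,3.7]
lo = A.lo+B.lo = [-5.3+0, 2.2+0, 4+0] = [-5.300,2.200,4.000]
hi = A.hi+B.hi = [9.5+1.1, 15.9+3.8, 7.3+3.7] = [10.600,19.700,11.000]
diag = √(15.9²+17.5²+7²) = √608.06 = 24.659


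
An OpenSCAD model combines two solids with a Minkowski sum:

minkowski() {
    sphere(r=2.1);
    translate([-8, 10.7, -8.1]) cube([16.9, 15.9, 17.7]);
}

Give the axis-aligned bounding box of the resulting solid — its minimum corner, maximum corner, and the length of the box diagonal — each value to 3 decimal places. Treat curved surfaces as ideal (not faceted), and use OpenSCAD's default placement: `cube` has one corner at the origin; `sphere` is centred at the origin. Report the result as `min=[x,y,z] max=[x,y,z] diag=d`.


A = translate([-8, 10.7, -8.1]) cube([16.9, 15.9, 17.7]) → bbox [-8,10.7,-8.1] .. [8.9,26.6,9.6]
B = sphere(r=2.1) → bbox [-2.1,-2.1,-2.1] .. [2.1,2.1,2.1]
lo = A.lo+B.lo = [-8-2.1, 10.7-2.1, -8.1-2.1] = [-10.100,8.600,-10.200]
hi = A.hi+B.hi = [8.9+2.1, 26.6+2.1, 9.6+2.1] = [11.000,28.700,11.700]
diag = √(21.1²+20.1²+21.9²) = √1328.83 = 36.453

min=[-10.100,8.600,-10.200] max=[11.000,28.700,11.700] diag=36.453


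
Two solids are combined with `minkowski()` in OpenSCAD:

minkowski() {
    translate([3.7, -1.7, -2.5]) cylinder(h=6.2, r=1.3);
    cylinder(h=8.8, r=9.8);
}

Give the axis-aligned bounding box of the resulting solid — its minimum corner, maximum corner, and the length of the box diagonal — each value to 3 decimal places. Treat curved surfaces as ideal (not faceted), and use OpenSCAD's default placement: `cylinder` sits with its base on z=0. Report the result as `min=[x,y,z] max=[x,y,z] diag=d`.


A = translate([3.7, -1.7, -2.5]) cylinder(h=6.2, r=1.3) → bbox [2.4,-3,-2.5] .. [5,-0.4,3.7]
B = cylinder(h=8.8, r=9.8) → bbox [-9.8,-9.8,0] .. [9.8,9.8,8.8]
lo = A.lo+B.lo = [2.4-9.8, -3-9.8, -2.5+0] = [-7.400,-12.800,-2.500]
hi = A.hi+B.hi = [5+9.8, -0.4+9.8, 3.7+8.8] = [14.800,9.400,12.500]
diag = √(22.2²+22.2²+15²) = √1210.68 = 34.795

min=[-7.400,-12.800,-2.500] max=[14.800,9.400,12.500] diag=34.795


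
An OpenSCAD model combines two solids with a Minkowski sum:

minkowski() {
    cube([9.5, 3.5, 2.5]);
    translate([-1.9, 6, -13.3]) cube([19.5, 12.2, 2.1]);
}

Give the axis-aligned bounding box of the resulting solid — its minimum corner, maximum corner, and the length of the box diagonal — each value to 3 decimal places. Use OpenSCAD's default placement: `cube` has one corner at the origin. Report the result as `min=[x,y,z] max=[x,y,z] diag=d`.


min=[-1.900,6.000,-13.300] max=[27.100,21.700,-8.700] diag=33.296

A = translate([-1.9, 6, -13.3]) cube([19.5, 12.2, 2.1]) → bbox [-1.9,6,-13.3] .. [17.6,18.2,-11.2]
B = cube([9.5, 3.5, 2.5]) → bbox [0,0,0] .. [9.5,3.5,2.5]
lo = A.lo+B.lo = [-1.9+0, 6+0, -13.3+0] = [-1.900,6.000,-13.300]
hi = A.hi+B.hi = [17.6+9.5, 18.2+3.5, -11.2+2.5] = [27.100,21.700,-8.700]
diag = √(29²+15.7²+4.6²) = √1108.65 = 33.296


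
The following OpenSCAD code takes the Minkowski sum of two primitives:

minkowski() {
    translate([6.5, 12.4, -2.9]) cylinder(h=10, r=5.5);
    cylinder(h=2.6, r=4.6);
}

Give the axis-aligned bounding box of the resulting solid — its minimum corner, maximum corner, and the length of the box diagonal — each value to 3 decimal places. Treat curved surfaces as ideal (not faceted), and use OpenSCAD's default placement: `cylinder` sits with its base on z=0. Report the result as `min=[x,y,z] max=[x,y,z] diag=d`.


A = translate([6.5, 12.4, -2.9]) cylinder(h=10, r=5.5) → bbox [1,6.9,-2.9] .. [12,17.9,7.1]
B = cylinder(h=2.6, r=4.6) → bbox [-4.6,-4.6,0] .. [4.6,4.6,2.6]
lo = A.lo+B.lo = [1-4.6, 6.9-4.6, -2.9+0] = [-3.600,2.300,-2.900]
hi = A.hi+B.hi = [12+4.6, 17.9+4.6, 7.1+2.6] = [16.600,22.500,9.700]
diag = √(20.2²+20.2²+12.6²) = √974.84 = 31.222

min=[-3.600,2.300,-2.900] max=[16.600,22.500,9.700] diag=31.222


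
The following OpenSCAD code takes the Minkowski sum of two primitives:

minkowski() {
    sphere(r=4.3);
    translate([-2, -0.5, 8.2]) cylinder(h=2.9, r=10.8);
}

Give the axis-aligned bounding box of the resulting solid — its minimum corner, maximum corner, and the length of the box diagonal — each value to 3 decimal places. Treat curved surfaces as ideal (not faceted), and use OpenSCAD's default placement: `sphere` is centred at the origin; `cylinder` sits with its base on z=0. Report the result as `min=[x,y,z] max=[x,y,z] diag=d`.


A = translate([-2, -0.5, 8.2]) cylinder(h=2.9, r=10.8) → bbox [-12.8,-11.3,8.2] .. [8.8,10.3,11.1]
B = sphere(r=4.3) → bbox [-4.3,-4.3,-4.3] .. [4.3,4.3,4.3]
lo = A.lo+B.lo = [-12.8-4.3, -11.3-4.3, 8.2-4.3] = [-17.100,-15.600,3.900]
hi = A.hi+B.hi = [8.8+4.3, 10.3+4.3, 11.1+4.3] = [13.100,14.600,15.400]
diag = √(30.2²+30.2²+11.5²) = √1956.33 = 44.230

min=[-17.100,-15.600,3.900] max=[13.100,14.600,15.400] diag=44.230


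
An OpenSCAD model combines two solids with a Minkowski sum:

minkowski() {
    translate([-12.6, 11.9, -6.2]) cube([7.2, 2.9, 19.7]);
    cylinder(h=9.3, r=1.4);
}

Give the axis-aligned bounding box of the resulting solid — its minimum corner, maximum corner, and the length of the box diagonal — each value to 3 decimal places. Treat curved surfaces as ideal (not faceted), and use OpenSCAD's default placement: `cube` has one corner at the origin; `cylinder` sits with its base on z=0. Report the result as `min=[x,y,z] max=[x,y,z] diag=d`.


min=[-14.000,10.500,-6.200] max=[-4.000,16.200,22.800] diag=31.201

A = translate([-12.6, 11.9, -6.2]) cube([7.2, 2.9, 19.7]) → bbox [-12.6,11.9,-6.2] .. [-5.4,14.8,13.5]
B = cylinder(h=9.3, r=1.4) → bbox [-1.4,-1.4,0] .. [1.4,1.4,9.3]
lo = A.lo+B.lo = [-12.6-1.4, 11.9-1.4, -6.2+0] = [-14.000,10.500,-6.200]
hi = A.hi+B.hi = [-5.4+1.4, 14.8+1.4, 13.5+9.3] = [-4.000,16.200,22.800]
diag = √(10²+5.7²+29²) = √973.49 = 31.201


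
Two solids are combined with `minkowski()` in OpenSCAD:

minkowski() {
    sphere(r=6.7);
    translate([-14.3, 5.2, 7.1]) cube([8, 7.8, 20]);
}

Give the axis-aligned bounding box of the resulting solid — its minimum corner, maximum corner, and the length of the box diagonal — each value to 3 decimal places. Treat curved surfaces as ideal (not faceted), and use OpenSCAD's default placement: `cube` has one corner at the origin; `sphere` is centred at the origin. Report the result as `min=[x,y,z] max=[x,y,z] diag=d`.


A = translate([-14.3, 5.2, 7.1]) cube([8, 7.8, 20]) → bbox [-14.3,5.2,7.1] .. [-6.3,13,27.1]
B = sphere(r=6.7) → bbox [-6.7,-6.7,-6.7] .. [6.7,6.7,6.7]
lo = A.lo+B.lo = [-14.3-6.7, 5.2-6.7, 7.1-6.7] = [-21.000,-1.500,0.400]
hi = A.hi+B.hi = [-6.3+6.7, 13+6.7, 27.1+6.7] = [0.400,19.700,33.800]
diag = √(21.4²+21.2²+33.4²) = √2022.96 = 44.977

min=[-21.000,-1.500,0.400] max=[0.400,19.700,33.800] diag=44.977


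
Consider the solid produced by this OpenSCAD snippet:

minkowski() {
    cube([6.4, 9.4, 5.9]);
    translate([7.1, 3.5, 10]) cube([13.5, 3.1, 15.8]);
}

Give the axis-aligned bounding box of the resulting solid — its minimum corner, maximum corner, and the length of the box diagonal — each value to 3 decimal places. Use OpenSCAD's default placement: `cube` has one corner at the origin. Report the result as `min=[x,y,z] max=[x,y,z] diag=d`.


min=[7.100,3.500,10.000] max=[27.000,16.000,31.700] diag=31.987

A = translate([7.1, 3.5, 10]) cube([13.5, 3.1, 15.8]) → bbox [7.1,3.5,10] .. [20.6,6.6,25.8]
B = cube([6.4, 9.4, 5.9]) → bbox [0,0,0] .. [6.4,9.4,5.9]
lo = A.lo+B.lo = [7.1+0, 3.5+0, 10+0] = [7.100,3.500,10.000]
hi = A.hi+B.hi = [20.6+6.4, 6.6+9.4, 25.8+5.9] = [27.000,16.000,31.700]
diag = √(19.9²+12.5²+21.7²) = √1023.15 = 31.987


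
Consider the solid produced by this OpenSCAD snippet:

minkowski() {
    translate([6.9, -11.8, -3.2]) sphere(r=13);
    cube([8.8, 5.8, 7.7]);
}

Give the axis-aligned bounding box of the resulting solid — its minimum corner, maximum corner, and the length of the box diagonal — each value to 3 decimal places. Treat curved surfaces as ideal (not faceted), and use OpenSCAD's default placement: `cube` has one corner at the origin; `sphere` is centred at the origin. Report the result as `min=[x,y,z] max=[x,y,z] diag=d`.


A = translate([6.9, -11.8, -3.2]) sphere(r=13) → bbox [-6.1,-24.8,-16.2] .. [19.9,1.2,9.8]
B = cube([8.8, 5.8, 7.7]) → bbox [0,0,0] .. [8.8,5.8,7.7]
lo = A.lo+B.lo = [-6.1+0, -24.8+0, -16.2+0] = [-6.100,-24.800,-16.200]
hi = A.hi+B.hi = [19.9+8.8, 1.2+5.8, 9.8+7.7] = [28.700,7.000,17.500]
diag = √(34.8²+31.8²+33.7²) = √3357.97 = 57.948

min=[-6.100,-24.800,-16.200] max=[28.700,7.000,17.500] diag=57.948


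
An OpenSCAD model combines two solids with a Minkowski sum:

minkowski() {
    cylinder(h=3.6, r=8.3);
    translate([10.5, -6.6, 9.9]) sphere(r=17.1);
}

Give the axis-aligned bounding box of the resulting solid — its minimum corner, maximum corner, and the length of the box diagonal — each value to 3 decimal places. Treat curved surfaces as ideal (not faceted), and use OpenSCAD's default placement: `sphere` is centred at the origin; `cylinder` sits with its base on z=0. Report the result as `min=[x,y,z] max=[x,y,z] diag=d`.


A = translate([10.5, -6.6, 9.9]) sphere(r=17.1) → bbox [-6.6,-23.7,-7.2] .. [27.6,10.5,27]
B = cylinder(h=3.6, r=8.3) → bbox [-8.3,-8.3,0] .. [8.3,8.3,3.6]
lo = A.lo+B.lo = [-6.6-8.3, -23.7-8.3, -7.2+0] = [-14.900,-32.000,-7.200]
hi = A.hi+B.hi = [27.6+8.3, 10.5+8.3, 27+3.6] = [35.900,18.800,30.600]
diag = √(50.8²+50.8²+37.8²) = √6590.12 = 81.180

min=[-14.900,-32.000,-7.200] max=[35.900,18.800,30.600] diag=81.180


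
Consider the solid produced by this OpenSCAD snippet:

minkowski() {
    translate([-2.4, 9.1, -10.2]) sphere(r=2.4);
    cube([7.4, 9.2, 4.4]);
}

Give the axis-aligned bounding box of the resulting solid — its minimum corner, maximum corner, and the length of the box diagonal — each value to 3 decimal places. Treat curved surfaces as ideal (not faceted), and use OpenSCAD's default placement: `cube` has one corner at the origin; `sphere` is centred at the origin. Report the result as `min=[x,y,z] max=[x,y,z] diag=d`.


min=[-4.800,6.700,-12.600] max=[7.400,20.700,-3.400] diag=20.724

A = translate([-2.4, 9.1, -10.2]) sphere(r=2.4) → bbox [-4.8,6.7,-12.6] .. [0,11.5,-7.8]
B = cube([7.4, 9.2, 4.4]) → bbox [0,0,0] .. [7.4,9.2,4.4]
lo = A.lo+B.lo = [-4.8+0, 6.7+0, -12.6+0] = [-4.800,6.700,-12.600]
hi = A.hi+B.hi = [0+7.4, 11.5+9.2, -7.8+4.4] = [7.400,20.700,-3.400]
diag = √(12.2²+14²+9.2²) = √429.48 = 20.724


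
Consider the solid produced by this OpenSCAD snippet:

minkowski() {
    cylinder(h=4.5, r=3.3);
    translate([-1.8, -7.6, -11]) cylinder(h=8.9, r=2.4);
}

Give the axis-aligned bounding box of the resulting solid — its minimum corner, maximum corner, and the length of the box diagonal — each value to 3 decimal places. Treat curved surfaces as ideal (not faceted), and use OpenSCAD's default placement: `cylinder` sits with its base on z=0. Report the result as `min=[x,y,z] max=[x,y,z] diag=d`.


min=[-7.500,-13.300,-11.000] max=[3.900,-1.900,2.400] diag=20.964

A = translate([-1.8, -7.6, -11]) cylinder(h=8.9, r=2.4) → bbox [-4.2,-10,-11] .. [0.6,-5.2,-2.1]
B = cylinder(h=4.5, r=3.3) → bbox [-3.3,-3.3,0] .. [3.3,3.3,4.5]
lo = A.lo+B.lo = [-4.2-3.3, -10-3.3, -11+0] = [-7.500,-13.300,-11.000]
hi = A.hi+B.hi = [0.6+3.3, -5.2+3.3, -2.1+4.5] = [3.900,-1.900,2.400]
diag = √(11.4²+11.4²+13.4²) = √439.48 = 20.964


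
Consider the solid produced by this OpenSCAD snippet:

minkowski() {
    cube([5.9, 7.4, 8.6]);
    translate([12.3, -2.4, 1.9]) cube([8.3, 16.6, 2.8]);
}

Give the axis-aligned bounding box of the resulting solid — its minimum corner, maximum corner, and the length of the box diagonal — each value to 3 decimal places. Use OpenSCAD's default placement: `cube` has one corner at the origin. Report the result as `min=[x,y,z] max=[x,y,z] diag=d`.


A = translate([12.3, -2.4, 1.9]) cube([8.3, 16.6, 2.8]) → bbox [12.3,-2.4,1.9] .. [20.6,14.2,4.7]
B = cube([5.9, 7.4, 8.6]) → bbox [0,0,0] .. [5.9,7.4,8.6]
lo = A.lo+B.lo = [12.3+0, -2.4+0, 1.9+0] = [12.300,-2.400,1.900]
hi = A.hi+B.hi = [20.6+5.9, 14.2+7.4, 4.7+8.6] = [26.500,21.600,13.300]
diag = √(14.2²+24²+11.4²) = √907.6 = 30.126

min=[12.300,-2.400,1.900] max=[26.500,21.600,13.300] diag=30.126


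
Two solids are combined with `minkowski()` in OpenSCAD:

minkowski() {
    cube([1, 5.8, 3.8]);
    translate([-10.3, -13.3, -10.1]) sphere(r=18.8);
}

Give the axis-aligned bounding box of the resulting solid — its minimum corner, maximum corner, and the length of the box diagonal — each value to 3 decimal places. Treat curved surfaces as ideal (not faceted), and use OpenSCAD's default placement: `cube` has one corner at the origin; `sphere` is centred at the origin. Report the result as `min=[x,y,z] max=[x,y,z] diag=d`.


min=[-29.100,-32.100,-28.900] max=[9.500,11.300,12.500] diag=71.327

A = translate([-10.3, -13.3, -10.1]) sphere(r=18.8) → bbox [-29.1,-32.1,-28.9] .. [8.5,5.5,8.7]
B = cube([1, 5.8, 3.8]) → bbox [0,0,0] .. [1,5.8,3.8]
lo = A.lo+B.lo = [-29.1+0, -32.1+0, -28.9+0] = [-29.100,-32.100,-28.900]
hi = A.hi+B.hi = [8.5+1, 5.5+5.8, 8.7+3.8] = [9.500,11.300,12.500]
diag = √(38.6²+43.4²+41.4²) = √5087.48 = 71.327


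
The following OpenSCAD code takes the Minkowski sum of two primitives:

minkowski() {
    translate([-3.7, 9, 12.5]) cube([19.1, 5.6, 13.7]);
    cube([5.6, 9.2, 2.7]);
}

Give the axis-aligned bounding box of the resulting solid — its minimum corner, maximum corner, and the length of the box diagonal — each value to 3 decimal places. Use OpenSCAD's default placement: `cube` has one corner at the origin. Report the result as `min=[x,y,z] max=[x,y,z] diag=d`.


A = translate([-3.7, 9, 12.5]) cube([19.1, 5.6, 13.7]) → bbox [-3.7,9,12.5] .. [15.4,14.6,26.2]
B = cube([5.6, 9.2, 2.7]) → bbox [0,0,0] .. [5.6,9.2,2.7]
lo = A.lo+B.lo = [-3.7+0, 9+0, 12.5+0] = [-3.700,9.000,12.500]
hi = A.hi+B.hi = [15.4+5.6, 14.6+9.2, 26.2+2.7] = [21.000,23.800,28.900]
diag = √(24.7²+14.8²+16.4²) = √1098.09 = 33.137

min=[-3.700,9.000,12.500] max=[21.000,23.800,28.900] diag=33.137


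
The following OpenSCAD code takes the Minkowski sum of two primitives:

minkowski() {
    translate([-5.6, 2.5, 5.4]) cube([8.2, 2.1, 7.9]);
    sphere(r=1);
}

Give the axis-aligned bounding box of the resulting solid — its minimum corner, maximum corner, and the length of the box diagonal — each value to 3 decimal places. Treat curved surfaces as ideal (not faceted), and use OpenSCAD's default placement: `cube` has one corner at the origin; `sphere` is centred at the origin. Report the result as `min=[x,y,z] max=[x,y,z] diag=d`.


A = translate([-5.6, 2.5, 5.4]) cube([8.2, 2.1, 7.9]) → bbox [-5.6,2.5,5.4] .. [2.6,4.6,13.3]
B = sphere(r=1) → bbox [-1,-1,-1] .. [1,1,1]
lo = A.lo+B.lo = [-5.6-1, 2.5-1, 5.4-1] = [-6.600,1.500,4.400]
hi = A.hi+B.hi = [2.6+1, 4.6+1, 13.3+1] = [3.600,5.600,14.300]
diag = √(10.2²+4.1²+9.9²) = √218.86 = 14.794

min=[-6.600,1.500,4.400] max=[3.600,5.600,14.300] diag=14.794


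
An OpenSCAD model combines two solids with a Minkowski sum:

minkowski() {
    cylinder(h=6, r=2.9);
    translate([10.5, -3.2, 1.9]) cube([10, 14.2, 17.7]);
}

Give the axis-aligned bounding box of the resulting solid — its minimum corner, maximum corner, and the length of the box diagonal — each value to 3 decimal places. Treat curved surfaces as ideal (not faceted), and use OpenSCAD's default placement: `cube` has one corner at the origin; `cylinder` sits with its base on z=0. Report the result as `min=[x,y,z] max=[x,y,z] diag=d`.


A = translate([10.5, -3.2, 1.9]) cube([10, 14.2, 17.7]) → bbox [10.5,-3.2,1.9] .. [20.5,11,19.6]
B = cylinder(h=6, r=2.9) → bbox [-2.9,-2.9,0] .. [2.9,2.9,6]
lo = A.lo+B.lo = [10.5-2.9, -3.2-2.9, 1.9+0] = [7.600,-6.100,1.900]
hi = A.hi+B.hi = [20.5+2.9, 11+2.9, 19.6+6] = [23.400,13.900,25.600]
diag = √(15.8²+20²+23.7²) = √1211.33 = 34.804

min=[7.600,-6.100,1.900] max=[23.400,13.900,25.600] diag=34.804


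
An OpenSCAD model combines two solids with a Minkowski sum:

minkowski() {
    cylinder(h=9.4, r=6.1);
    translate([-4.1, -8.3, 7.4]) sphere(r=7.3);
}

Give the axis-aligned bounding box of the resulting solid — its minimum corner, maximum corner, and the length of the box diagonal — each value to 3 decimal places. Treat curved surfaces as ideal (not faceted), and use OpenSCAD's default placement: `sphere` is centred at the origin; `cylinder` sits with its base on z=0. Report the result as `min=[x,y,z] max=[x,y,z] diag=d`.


A = translate([-4.1, -8.3, 7.4]) sphere(r=7.3) → bbox [-11.4,-15.6,0.1] .. [3.2,-1,14.7]
B = cylinder(h=9.4, r=6.1) → bbox [-6.1,-6.1,0] .. [6.1,6.1,9.4]
lo = A.lo+B.lo = [-11.4-6.1, -15.6-6.1, 0.1+0] = [-17.500,-21.700,0.100]
hi = A.hi+B.hi = [3.2+6.1, -1+6.1, 14.7+9.4] = [9.300,5.100,24.100]
diag = √(26.8²+26.8²+24²) = √2012.48 = 44.861

min=[-17.500,-21.700,0.100] max=[9.300,5.100,24.100] diag=44.861


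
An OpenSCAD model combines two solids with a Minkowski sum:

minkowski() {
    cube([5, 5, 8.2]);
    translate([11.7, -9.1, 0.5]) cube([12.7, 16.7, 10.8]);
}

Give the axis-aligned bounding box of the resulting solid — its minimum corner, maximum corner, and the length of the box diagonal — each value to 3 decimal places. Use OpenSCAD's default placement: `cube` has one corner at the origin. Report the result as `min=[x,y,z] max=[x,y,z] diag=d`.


min=[11.700,-9.100,0.500] max=[29.400,12.600,19.500] diag=33.841

A = translate([11.7, -9.1, 0.5]) cube([12.7, 16.7, 10.8]) → bbox [11.7,-9.1,0.5] .. [24.4,7.6,11.3]
B = cube([5, 5, 8.2]) → bbox [0,0,0] .. [5,5,8.2]
lo = A.lo+B.lo = [11.7+0, -9.1+0, 0.5+0] = [11.700,-9.100,0.500]
hi = A.hi+B.hi = [24.4+5, 7.6+5, 11.3+8.2] = [29.400,12.600,19.500]
diag = √(17.7²+21.7²+19²) = √1145.18 = 33.841


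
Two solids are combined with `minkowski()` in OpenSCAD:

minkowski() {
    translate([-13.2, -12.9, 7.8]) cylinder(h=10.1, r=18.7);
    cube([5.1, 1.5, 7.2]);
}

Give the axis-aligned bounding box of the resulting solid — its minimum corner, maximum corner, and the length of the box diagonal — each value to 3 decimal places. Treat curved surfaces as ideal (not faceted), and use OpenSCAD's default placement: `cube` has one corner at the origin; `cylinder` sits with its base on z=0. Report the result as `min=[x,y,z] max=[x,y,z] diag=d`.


A = translate([-13.2, -12.9, 7.8]) cylinder(h=10.1, r=18.7) → bbox [-31.9,-31.6,7.8] .. [5.5,5.8,17.9]
B = cube([5.1, 1.5, 7.2]) → bbox [0,0,0] .. [5.1,1.5,7.2]
lo = A.lo+B.lo = [-31.9+0, -31.6+0, 7.8+0] = [-31.900,-31.600,7.800]
hi = A.hi+B.hi = [5.5+5.1, 5.8+1.5, 17.9+7.2] = [10.600,7.300,25.100]
diag = √(42.5²+38.9²+17.3²) = √3618.75 = 60.156

min=[-31.900,-31.600,7.800] max=[10.600,7.300,25.100] diag=60.156


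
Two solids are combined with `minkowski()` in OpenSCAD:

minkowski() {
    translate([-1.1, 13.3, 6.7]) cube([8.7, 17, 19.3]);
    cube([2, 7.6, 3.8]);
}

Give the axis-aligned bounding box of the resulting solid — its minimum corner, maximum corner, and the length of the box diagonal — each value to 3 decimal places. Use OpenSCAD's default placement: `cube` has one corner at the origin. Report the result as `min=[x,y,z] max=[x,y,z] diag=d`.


min=[-1.100,13.300,6.700] max=[9.600,37.900,29.800] diag=35.401

A = translate([-1.1, 13.3, 6.7]) cube([8.7, 17, 19.3]) → bbox [-1.1,13.3,6.7] .. [7.6,30.3,26]
B = cube([2, 7.6, 3.8]) → bbox [0,0,0] .. [2,7.6,3.8]
lo = A.lo+B.lo = [-1.1+0, 13.3+0, 6.7+0] = [-1.100,13.300,6.700]
hi = A.hi+B.hi = [7.6+2, 30.3+7.6, 26+3.8] = [9.600,37.900,29.800]
diag = √(10.7²+24.6²+23.1²) = √1253.26 = 35.401


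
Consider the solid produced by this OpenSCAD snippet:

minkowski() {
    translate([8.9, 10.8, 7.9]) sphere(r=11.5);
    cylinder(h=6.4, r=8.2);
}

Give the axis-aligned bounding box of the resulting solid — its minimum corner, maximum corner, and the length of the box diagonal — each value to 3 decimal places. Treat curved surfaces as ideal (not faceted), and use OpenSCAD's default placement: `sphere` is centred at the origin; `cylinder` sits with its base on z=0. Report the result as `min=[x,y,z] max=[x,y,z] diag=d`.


min=[-10.800,-8.900,-3.600] max=[28.600,30.500,25.800] diag=63.001

A = translate([8.9, 10.8, 7.9]) sphere(r=11.5) → bbox [-2.6,-0.7,-3.6] .. [20.4,22.3,19.4]
B = cylinder(h=6.4, r=8.2) → bbox [-8.2,-8.2,0] .. [8.2,8.2,6.4]
lo = A.lo+B.lo = [-2.6-8.2, -0.7-8.2, -3.6+0] = [-10.800,-8.900,-3.600]
hi = A.hi+B.hi = [20.4+8.2, 22.3+8.2, 19.4+6.4] = [28.600,30.500,25.800]
diag = √(39.4²+39.4²+29.4²) = √3969.08 = 63.001


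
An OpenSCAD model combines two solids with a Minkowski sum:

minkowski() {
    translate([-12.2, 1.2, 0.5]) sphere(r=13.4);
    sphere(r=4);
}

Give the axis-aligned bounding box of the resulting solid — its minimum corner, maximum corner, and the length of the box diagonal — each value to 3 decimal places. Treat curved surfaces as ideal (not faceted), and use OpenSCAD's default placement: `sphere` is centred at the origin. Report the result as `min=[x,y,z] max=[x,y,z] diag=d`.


min=[-29.600,-16.200,-16.900] max=[5.200,18.600,17.900] diag=60.275

A = translate([-12.2, 1.2, 0.5]) sphere(r=13.4) → bbox [-25.6,-12.2,-12.9] .. [1.2,14.6,13.9]
B = sphere(r=4) → bbox [-4,-4,-4] .. [4,4,4]
lo = A.lo+B.lo = [-25.6-4, -12.2-4, -12.9-4] = [-29.600,-16.200,-16.900]
hi = A.hi+B.hi = [1.2+4, 14.6+4, 13.9+4] = [5.200,18.600,17.900]
diag = √(34.8²+34.8²+34.8²) = √3633.12 = 60.275


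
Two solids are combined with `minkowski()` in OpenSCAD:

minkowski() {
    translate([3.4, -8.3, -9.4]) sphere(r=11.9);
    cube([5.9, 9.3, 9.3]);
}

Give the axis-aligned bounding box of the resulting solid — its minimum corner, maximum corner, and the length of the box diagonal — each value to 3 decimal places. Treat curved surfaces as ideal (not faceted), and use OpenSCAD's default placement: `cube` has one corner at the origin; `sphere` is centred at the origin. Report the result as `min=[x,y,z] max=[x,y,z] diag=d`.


A = translate([3.4, -8.3, -9.4]) sphere(r=11.9) → bbox [-8.5,-20.2,-21.3] .. [15.3,3.6,2.5]
B = cube([5.9, 9.3, 9.3]) → bbox [0,0,0] .. [5.9,9.3,9.3]
lo = A.lo+B.lo = [-8.5+0, -20.2+0, -21.3+0] = [-8.500,-20.200,-21.300]
hi = A.hi+B.hi = [15.3+5.9, 3.6+9.3, 2.5+9.3] = [21.200,12.900,11.800]
diag = √(29.7²+33.1²+33.1²) = √3073.31 = 55.437

min=[-8.500,-20.200,-21.300] max=[21.200,12.900,11.800] diag=55.437


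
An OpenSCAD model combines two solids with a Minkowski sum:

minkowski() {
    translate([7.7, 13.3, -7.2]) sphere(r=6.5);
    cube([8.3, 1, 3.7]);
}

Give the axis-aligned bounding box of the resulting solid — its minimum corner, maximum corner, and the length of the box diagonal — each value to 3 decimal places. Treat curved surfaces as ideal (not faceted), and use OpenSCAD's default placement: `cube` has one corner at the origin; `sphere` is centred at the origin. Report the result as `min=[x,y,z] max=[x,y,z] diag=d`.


min=[1.200,6.800,-13.700] max=[22.500,20.800,3.000] diag=30.473

A = translate([7.7, 13.3, -7.2]) sphere(r=6.5) → bbox [1.2,6.8,-13.7] .. [14.2,19.8,-0.7]
B = cube([8.3, 1, 3.7]) → bbox [0,0,0] .. [8.3,1,3.7]
lo = A.lo+B.lo = [1.2+0, 6.8+0, -13.7+0] = [1.200,6.800,-13.700]
hi = A.hi+B.hi = [14.2+8.3, 19.8+1, -0.7+3.7] = [22.500,20.800,3.000]
diag = √(21.3²+14²+16.7²) = √928.58 = 30.473


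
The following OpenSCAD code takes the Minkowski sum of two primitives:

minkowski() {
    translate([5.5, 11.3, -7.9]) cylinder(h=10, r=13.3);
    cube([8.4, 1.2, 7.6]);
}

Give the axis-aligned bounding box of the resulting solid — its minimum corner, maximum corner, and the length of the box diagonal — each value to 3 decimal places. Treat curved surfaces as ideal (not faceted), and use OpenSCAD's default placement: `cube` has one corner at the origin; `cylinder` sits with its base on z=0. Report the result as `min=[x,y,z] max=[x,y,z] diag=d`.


min=[-7.800,-2.000,-7.900] max=[27.200,25.800,9.700] diag=48.037

A = translate([5.5, 11.3, -7.9]) cylinder(h=10, r=13.3) → bbox [-7.8,-2,-7.9] .. [18.8,24.6,2.1]
B = cube([8.4, 1.2, 7.6]) → bbox [0,0,0] .. [8.4,1.2,7.6]
lo = A.lo+B.lo = [-7.8+0, -2+0, -7.9+0] = [-7.800,-2.000,-7.900]
hi = A.hi+B.hi = [18.8+8.4, 24.6+1.2, 2.1+7.6] = [27.200,25.800,9.700]
diag = √(35²+27.8²+17.6²) = √2307.6 = 48.037


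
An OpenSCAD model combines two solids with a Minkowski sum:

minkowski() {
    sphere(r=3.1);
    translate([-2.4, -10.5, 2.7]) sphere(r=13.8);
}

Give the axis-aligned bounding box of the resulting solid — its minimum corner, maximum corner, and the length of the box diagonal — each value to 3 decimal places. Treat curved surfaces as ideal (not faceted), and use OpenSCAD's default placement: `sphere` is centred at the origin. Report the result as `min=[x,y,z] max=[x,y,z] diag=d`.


A = translate([-2.4, -10.5, 2.7]) sphere(r=13.8) → bbox [-16.2,-24.3,-11.1] .. [11.4,3.3,16.5]
B = sphere(r=3.1) → bbox [-3.1,-3.1,-3.1] .. [3.1,3.1,3.1]
lo = A.lo+B.lo = [-16.2-3.1, -24.3-3.1, -11.1-3.1] = [-19.300,-27.400,-14.200]
hi = A.hi+B.hi = [11.4+3.1, 3.3+3.1, 16.5+3.1] = [14.500,6.400,19.600]
diag = √(33.8²+33.8²+33.8²) = √3427.32 = 58.543

min=[-19.300,-27.400,-14.200] max=[14.500,6.400,19.600] diag=58.543
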